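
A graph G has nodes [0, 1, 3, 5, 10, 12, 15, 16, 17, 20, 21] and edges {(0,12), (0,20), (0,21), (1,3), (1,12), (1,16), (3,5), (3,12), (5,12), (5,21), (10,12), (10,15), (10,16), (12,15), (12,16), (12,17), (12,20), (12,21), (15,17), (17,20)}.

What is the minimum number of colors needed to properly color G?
Clique number ω(G) = 3 (lower bound: χ ≥ ω).
The clique on [0, 12, 20] has size 3, forcing χ ≥ 3, and the coloring below uses 3 colors, so χ(G) = 3.
A valid 3-coloring: color 1: [12]; color 2: [0, 1, 5, 10, 17]; color 3: [3, 15, 16, 20, 21].

χ(G) = 3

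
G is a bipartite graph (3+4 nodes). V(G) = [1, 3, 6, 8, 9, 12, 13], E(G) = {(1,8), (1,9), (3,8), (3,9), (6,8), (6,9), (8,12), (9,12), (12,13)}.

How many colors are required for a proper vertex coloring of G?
Clique number ω(G) = 2 (lower bound: χ ≥ ω).
The graph is bipartite (no odd cycle), so 2 colors suffice: χ(G) = 2.
A valid 2-coloring: color 1: [8, 9, 13]; color 2: [1, 3, 6, 12].

χ(G) = 2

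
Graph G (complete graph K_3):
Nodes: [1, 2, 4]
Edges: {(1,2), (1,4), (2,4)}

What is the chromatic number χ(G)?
Clique number ω(G) = 3 (lower bound: χ ≥ ω).
The clique on [1, 2, 4] has size 3, forcing χ ≥ 3, and the coloring below uses 3 colors, so χ(G) = 3.
A valid 3-coloring: color 1: [2]; color 2: [1]; color 3: [4].

χ(G) = 3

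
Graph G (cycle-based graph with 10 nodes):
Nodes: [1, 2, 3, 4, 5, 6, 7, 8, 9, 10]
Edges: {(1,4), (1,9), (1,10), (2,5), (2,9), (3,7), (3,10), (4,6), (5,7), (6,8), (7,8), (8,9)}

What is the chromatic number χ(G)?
χ(G) = 3

Clique number ω(G) = 2 (lower bound: χ ≥ ω).
Odd cycle [8, 9, 2, 5, 7] needs 3 colors (χ ≥ 3).
The coloring below uses 3 colors, so χ(G) = 3.
A valid 3-coloring: color 1: [4, 7, 9, 10]; color 2: [1, 3, 5, 8]; color 3: [2, 6].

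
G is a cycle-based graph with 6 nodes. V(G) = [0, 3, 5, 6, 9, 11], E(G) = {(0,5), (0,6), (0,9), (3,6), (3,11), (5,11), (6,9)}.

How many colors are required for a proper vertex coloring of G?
Clique number ω(G) = 3 (lower bound: χ ≥ ω).
The clique on [0, 6, 9] has size 3, forcing χ ≥ 3, and the coloring below uses 3 colors, so χ(G) = 3.
A valid 3-coloring: color 1: [6, 11]; color 2: [0, 3]; color 3: [5, 9].

χ(G) = 3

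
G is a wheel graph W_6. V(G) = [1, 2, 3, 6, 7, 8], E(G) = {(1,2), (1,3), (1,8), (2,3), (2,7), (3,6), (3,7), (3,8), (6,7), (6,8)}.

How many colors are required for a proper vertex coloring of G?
Clique number ω(G) = 3 (lower bound: χ ≥ ω).
Odd cycle [1, 8, 6, 7, 2] needs 3 colors (χ ≥ 3).
Vertex 3 is adjacent to every vertex of [1, 2, 6, 7, 8], which already need 3 colors among themselves, so 3 needs a new color (χ ≥ 4).
The coloring below uses 4 colors, so χ(G) = 4.
A valid 4-coloring: color 1: [3]; color 2: [1, 7]; color 3: [2, 8]; color 4: [6].

χ(G) = 4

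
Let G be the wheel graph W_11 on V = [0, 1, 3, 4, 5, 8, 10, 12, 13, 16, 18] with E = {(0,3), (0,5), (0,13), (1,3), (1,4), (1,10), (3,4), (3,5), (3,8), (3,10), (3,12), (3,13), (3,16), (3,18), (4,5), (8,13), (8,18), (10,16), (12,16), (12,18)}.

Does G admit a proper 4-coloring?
Yes, G is 4-colorable

A valid 4-coloring: color 1: [3]; color 2: [0, 4, 8, 10, 12]; color 3: [1, 5, 13, 16, 18].
(χ(G) = 3 ≤ 4.)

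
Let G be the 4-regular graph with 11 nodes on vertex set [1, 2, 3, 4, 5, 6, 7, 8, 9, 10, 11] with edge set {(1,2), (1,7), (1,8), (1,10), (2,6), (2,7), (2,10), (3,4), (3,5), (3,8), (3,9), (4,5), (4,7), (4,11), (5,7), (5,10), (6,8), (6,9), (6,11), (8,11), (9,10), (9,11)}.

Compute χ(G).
χ(G) = 3

Clique number ω(G) = 3 (lower bound: χ ≥ ω).
The clique on [1, 2, 10] has size 3, forcing χ ≥ 3, and the coloring below uses 3 colors, so χ(G) = 3.
A valid 3-coloring: color 1: [2, 4, 8, 9]; color 2: [1, 5, 11]; color 3: [3, 6, 7, 10].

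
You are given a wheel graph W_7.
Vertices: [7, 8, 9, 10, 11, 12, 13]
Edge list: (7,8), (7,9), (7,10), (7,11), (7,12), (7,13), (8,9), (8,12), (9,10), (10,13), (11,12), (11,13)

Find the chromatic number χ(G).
Clique number ω(G) = 3 (lower bound: χ ≥ ω).
The clique on [7, 8, 9] has size 3, forcing χ ≥ 3, and the coloring below uses 3 colors, so χ(G) = 3.
A valid 3-coloring: color 1: [7]; color 2: [8, 10, 11]; color 3: [9, 12, 13].

χ(G) = 3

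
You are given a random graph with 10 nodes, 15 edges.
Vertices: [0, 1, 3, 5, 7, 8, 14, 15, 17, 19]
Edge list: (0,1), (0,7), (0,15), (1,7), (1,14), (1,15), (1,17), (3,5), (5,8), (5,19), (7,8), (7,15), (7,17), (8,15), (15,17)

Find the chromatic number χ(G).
Clique number ω(G) = 4 (lower bound: χ ≥ ω).
The clique on [0, 1, 7, 15] has size 4, forcing χ ≥ 4, and the coloring below uses 4 colors, so χ(G) = 4.
A valid 4-coloring: color 1: [5, 14, 15]; color 2: [3, 7, 19]; color 3: [1, 8]; color 4: [0, 17].

χ(G) = 4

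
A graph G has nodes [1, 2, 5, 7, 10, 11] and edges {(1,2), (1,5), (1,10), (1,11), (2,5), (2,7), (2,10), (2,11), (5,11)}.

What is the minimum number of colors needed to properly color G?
Clique number ω(G) = 4 (lower bound: χ ≥ ω).
The clique on [1, 2, 5, 11] has size 4, forcing χ ≥ 4, and the coloring below uses 4 colors, so χ(G) = 4.
A valid 4-coloring: color 1: [2]; color 2: [1, 7]; color 3: [10, 11]; color 4: [5].

χ(G) = 4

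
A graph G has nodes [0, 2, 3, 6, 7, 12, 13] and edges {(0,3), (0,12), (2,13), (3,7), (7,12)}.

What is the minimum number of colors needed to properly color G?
Clique number ω(G) = 2 (lower bound: χ ≥ ω).
The graph is bipartite (no odd cycle), so 2 colors suffice: χ(G) = 2.
A valid 2-coloring: color 1: [2, 3, 6, 12]; color 2: [0, 7, 13].

χ(G) = 2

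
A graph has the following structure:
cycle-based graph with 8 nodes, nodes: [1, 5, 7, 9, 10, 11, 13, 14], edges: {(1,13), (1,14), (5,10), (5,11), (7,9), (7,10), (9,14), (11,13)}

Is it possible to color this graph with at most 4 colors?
Yes, G is 4-colorable

A valid 4-coloring: color 1: [5, 7, 13, 14]; color 2: [1, 9, 10, 11].
(χ(G) = 2 ≤ 4.)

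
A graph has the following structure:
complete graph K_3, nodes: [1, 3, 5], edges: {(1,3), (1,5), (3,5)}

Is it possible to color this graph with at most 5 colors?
Yes, G is 5-colorable

A valid 5-coloring: color 1: [3]; color 2: [1]; color 3: [5].
(χ(G) = 3 ≤ 5.)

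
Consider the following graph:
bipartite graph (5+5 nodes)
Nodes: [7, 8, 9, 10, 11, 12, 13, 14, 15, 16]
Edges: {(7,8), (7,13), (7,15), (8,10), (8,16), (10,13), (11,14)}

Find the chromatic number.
χ(G) = 2

Clique number ω(G) = 2 (lower bound: χ ≥ ω).
The graph is bipartite (no odd cycle), so 2 colors suffice: χ(G) = 2.
A valid 2-coloring: color 1: [8, 9, 11, 12, 13, 15]; color 2: [7, 10, 14, 16].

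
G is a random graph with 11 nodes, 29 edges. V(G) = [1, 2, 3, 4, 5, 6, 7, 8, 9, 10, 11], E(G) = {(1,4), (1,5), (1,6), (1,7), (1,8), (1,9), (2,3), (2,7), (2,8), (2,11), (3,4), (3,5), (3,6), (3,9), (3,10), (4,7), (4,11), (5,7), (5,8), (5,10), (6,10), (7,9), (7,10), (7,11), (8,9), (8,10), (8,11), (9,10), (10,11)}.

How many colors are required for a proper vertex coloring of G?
Clique number ω(G) = 3 (lower bound: χ ≥ ω).
Odd cycle [11, 10, 5, 1, 4] needs 3 colors (χ ≥ 3).
Vertex 7 is adjacent to every vertex of [1, 4, 5, 10, 11], which already need 3 colors among themselves, so 7 needs a new color (χ ≥ 4).
The coloring below uses 4 colors, so χ(G) = 4.
A valid 4-coloring: color 1: [3, 7, 8]; color 2: [1, 2, 10]; color 3: [5, 6, 9, 11]; color 4: [4].

χ(G) = 4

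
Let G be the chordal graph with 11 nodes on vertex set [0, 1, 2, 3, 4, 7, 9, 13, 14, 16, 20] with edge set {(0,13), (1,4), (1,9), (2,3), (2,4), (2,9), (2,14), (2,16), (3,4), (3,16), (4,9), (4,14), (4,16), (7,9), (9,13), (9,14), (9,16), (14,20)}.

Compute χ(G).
χ(G) = 4

Clique number ω(G) = 4 (lower bound: χ ≥ ω).
The clique on [2, 4, 9, 16] has size 4, forcing χ ≥ 4, and the coloring below uses 4 colors, so χ(G) = 4.
A valid 4-coloring: color 1: [0, 3, 9, 20]; color 2: [4, 7, 13]; color 3: [1, 2]; color 4: [14, 16].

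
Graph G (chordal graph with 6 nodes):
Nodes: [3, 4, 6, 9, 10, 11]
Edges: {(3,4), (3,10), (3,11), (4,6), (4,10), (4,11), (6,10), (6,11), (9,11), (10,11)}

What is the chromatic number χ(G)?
χ(G) = 4

Clique number ω(G) = 4 (lower bound: χ ≥ ω).
The clique on [3, 4, 10, 11] has size 4, forcing χ ≥ 4, and the coloring below uses 4 colors, so χ(G) = 4.
A valid 4-coloring: color 1: [11]; color 2: [9, 10]; color 3: [4]; color 4: [3, 6].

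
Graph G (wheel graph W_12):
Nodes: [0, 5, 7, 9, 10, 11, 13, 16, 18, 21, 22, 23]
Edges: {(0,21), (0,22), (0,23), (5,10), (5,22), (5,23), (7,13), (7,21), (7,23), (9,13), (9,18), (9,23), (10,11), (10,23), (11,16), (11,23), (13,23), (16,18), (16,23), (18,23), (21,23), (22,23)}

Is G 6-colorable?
A valid 6-coloring: color 1: [23]; color 2: [5, 11, 13, 18, 21]; color 3: [7, 9, 10, 16, 22]; color 4: [0].
(χ(G) = 4 ≤ 6.)

Yes, G is 6-colorable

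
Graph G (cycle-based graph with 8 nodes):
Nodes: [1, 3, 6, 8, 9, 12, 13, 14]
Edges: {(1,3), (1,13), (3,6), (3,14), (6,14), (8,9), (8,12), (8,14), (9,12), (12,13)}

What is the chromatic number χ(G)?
χ(G) = 3

Clique number ω(G) = 3 (lower bound: χ ≥ ω).
The clique on [3, 6, 14] has size 3, forcing χ ≥ 3, and the coloring below uses 3 colors, so χ(G) = 3.
A valid 3-coloring: color 1: [1, 12, 14]; color 2: [3, 8, 13]; color 3: [6, 9].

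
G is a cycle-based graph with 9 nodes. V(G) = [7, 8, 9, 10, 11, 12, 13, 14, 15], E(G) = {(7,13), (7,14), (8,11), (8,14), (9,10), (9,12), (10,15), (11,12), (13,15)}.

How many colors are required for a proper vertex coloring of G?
Clique number ω(G) = 2 (lower bound: χ ≥ ω).
Odd cycle [9, 10, 15, 13, 7, 14, 8, 11, 12] needs 3 colors (χ ≥ 3).
The coloring below uses 3 colors, so χ(G) = 3.
A valid 3-coloring: color 1: [7, 9, 11, 15]; color 2: [10, 12, 13, 14]; color 3: [8].

χ(G) = 3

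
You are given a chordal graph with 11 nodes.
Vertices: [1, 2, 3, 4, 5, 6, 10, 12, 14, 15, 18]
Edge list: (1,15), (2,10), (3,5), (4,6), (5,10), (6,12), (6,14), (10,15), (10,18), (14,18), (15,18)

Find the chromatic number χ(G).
χ(G) = 3

Clique number ω(G) = 3 (lower bound: χ ≥ ω).
The clique on [10, 15, 18] has size 3, forcing χ ≥ 3, and the coloring below uses 3 colors, so χ(G) = 3.
A valid 3-coloring: color 1: [1, 3, 4, 10, 12, 14]; color 2: [2, 5, 6, 15]; color 3: [18].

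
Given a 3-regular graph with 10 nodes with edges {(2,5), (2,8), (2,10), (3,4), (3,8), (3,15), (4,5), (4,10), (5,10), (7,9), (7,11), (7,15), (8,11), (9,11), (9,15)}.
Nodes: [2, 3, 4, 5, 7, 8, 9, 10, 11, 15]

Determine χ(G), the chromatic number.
χ(G) = 3

Clique number ω(G) = 3 (lower bound: χ ≥ ω).
The clique on [2, 5, 10] has size 3, forcing χ ≥ 3, and the coloring below uses 3 colors, so χ(G) = 3.
A valid 3-coloring: color 1: [7, 8, 10]; color 2: [2, 4, 11, 15]; color 3: [3, 5, 9].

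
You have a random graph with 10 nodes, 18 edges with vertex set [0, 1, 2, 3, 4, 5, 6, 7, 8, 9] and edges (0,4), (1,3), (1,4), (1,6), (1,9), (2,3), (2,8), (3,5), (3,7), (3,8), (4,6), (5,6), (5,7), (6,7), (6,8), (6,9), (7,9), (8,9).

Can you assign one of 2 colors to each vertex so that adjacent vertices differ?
The clique on vertices [2, 3, 8] has size 3 > 2, so it alone needs 3 colors.

No, G is not 2-colorable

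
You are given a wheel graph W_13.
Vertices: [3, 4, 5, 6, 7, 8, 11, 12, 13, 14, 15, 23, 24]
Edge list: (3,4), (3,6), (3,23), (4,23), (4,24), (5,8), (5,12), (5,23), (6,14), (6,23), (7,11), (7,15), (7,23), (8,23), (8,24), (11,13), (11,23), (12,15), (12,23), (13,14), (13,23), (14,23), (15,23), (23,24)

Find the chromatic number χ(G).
Clique number ω(G) = 3 (lower bound: χ ≥ ω).
The clique on [3, 4, 23] has size 3, forcing χ ≥ 3, and the coloring below uses 3 colors, so χ(G) = 3.
A valid 3-coloring: color 1: [23]; color 2: [3, 5, 11, 14, 15, 24]; color 3: [4, 6, 7, 8, 12, 13].

χ(G) = 3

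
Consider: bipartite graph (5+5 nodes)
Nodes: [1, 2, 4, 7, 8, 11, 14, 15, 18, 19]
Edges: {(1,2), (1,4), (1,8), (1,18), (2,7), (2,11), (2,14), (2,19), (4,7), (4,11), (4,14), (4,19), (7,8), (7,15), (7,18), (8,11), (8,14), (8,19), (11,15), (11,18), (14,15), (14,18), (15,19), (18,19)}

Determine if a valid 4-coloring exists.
A valid 4-coloring: color 1: [1, 7, 11, 14, 19]; color 2: [2, 4, 8, 15, 18].
(χ(G) = 2 ≤ 4.)

Yes, G is 4-colorable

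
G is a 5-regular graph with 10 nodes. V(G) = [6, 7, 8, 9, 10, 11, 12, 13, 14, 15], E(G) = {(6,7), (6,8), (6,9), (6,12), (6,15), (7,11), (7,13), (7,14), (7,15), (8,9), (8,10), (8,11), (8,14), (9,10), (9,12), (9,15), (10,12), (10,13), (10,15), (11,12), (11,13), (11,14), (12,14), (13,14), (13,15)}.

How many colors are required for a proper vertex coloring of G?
Clique number ω(G) = 4 (lower bound: χ ≥ ω).
The clique on [7, 11, 13, 14] has size 4, forcing χ ≥ 4, and the coloring below uses 4 colors, so χ(G) = 4.
A valid 4-coloring: color 1: [11, 15]; color 2: [9, 13]; color 3: [6, 10, 14]; color 4: [7, 8, 12].

χ(G) = 4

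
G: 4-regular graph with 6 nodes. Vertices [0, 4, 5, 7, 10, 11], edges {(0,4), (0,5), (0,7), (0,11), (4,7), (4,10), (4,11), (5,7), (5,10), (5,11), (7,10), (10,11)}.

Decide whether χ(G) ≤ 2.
The clique on vertices [0, 4, 11] has size 3 > 2, so it alone needs 3 colors.

No, G is not 2-colorable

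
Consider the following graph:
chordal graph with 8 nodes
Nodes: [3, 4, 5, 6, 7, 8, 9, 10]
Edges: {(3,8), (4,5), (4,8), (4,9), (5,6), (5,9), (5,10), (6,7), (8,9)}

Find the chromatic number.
χ(G) = 3

Clique number ω(G) = 3 (lower bound: χ ≥ ω).
The clique on [4, 8, 9] has size 3, forcing χ ≥ 3, and the coloring below uses 3 colors, so χ(G) = 3.
A valid 3-coloring: color 1: [5, 7, 8]; color 2: [3, 6, 9, 10]; color 3: [4].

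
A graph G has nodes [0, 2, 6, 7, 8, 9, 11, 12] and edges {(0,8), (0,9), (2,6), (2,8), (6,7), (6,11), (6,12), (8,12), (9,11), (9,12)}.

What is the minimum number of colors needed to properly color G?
Clique number ω(G) = 2 (lower bound: χ ≥ ω).
The graph is bipartite (no odd cycle), so 2 colors suffice: χ(G) = 2.
A valid 2-coloring: color 1: [6, 8, 9]; color 2: [0, 2, 7, 11, 12].

χ(G) = 2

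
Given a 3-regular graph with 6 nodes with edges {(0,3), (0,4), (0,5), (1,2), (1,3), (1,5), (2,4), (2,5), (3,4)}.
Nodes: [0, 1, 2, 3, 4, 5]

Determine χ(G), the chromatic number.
Clique number ω(G) = 3 (lower bound: χ ≥ ω).
The clique on [0, 3, 4] has size 3, forcing χ ≥ 3, and the coloring below uses 3 colors, so χ(G) = 3.
A valid 3-coloring: color 1: [2, 3]; color 2: [0, 1]; color 3: [4, 5].

χ(G) = 3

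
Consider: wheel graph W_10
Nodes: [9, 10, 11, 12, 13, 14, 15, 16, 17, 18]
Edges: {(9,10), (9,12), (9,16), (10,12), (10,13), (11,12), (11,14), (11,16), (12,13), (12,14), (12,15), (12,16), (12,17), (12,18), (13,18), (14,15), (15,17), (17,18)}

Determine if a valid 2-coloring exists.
No, G is not 2-colorable

The clique on vertices [9, 12, 16] has size 3 > 2, so it alone needs 3 colors.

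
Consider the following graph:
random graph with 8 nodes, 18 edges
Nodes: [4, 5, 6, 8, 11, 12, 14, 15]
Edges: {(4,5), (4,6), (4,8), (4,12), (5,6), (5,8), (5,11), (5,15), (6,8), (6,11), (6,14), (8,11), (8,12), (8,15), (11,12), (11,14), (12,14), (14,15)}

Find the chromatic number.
χ(G) = 4

Clique number ω(G) = 4 (lower bound: χ ≥ ω).
The clique on [5, 6, 8, 11] has size 4, forcing χ ≥ 4, and the coloring below uses 4 colors, so χ(G) = 4.
A valid 4-coloring: color 1: [8, 14]; color 2: [4, 11, 15]; color 3: [5, 12]; color 4: [6].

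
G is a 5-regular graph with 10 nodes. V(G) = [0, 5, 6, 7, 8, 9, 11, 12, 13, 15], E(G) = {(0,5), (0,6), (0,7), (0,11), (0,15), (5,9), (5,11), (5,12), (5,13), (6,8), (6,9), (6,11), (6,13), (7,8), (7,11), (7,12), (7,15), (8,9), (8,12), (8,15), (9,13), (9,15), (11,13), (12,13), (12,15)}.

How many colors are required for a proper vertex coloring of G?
χ(G) = 4

Clique number ω(G) = 4 (lower bound: χ ≥ ω).
The clique on [7, 8, 12, 15] has size 4, forcing χ ≥ 4, and the coloring below uses 4 colors, so χ(G) = 4.
A valid 4-coloring: color 1: [0, 9, 12]; color 2: [5, 6, 7]; color 3: [11, 15]; color 4: [8, 13].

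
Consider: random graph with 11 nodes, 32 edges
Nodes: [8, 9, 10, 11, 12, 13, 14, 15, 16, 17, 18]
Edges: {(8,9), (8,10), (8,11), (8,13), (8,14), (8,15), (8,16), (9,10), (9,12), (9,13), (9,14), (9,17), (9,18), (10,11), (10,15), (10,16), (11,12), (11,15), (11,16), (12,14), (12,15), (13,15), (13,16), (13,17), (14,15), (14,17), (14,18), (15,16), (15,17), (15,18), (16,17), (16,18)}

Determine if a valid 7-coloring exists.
A valid 7-coloring: color 1: [9, 15]; color 2: [8, 12, 17, 18]; color 3: [14, 16]; color 4: [11, 13]; color 5: [10].
(χ(G) = 5 ≤ 7.)

Yes, G is 7-colorable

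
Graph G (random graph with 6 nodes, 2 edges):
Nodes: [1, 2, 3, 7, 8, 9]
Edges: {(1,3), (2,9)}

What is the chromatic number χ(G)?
χ(G) = 2

Clique number ω(G) = 2 (lower bound: χ ≥ ω).
The graph is bipartite (no odd cycle), so 2 colors suffice: χ(G) = 2.
A valid 2-coloring: color 1: [3, 7, 8, 9]; color 2: [1, 2].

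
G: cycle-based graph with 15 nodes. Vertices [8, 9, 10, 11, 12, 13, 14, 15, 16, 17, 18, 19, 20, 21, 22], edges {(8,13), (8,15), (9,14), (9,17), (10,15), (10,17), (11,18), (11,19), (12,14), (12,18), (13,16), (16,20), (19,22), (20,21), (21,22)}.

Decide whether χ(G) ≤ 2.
No, G is not 2-colorable

Odd cycle [21, 20, 16, 13, 8, 15, 10, 17, 9, 14, 12, 18, 11, 19, 22] needs 3 colors (χ ≥ 3).
Hence χ(G) ≥ 3 > 2, so no proper 2-coloring exists.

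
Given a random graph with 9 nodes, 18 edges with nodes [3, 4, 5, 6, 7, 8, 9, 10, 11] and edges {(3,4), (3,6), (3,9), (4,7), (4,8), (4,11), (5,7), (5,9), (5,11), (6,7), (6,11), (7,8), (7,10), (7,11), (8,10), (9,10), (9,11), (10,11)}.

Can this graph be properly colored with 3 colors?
Yes, G is 3-colorable

A valid 3-coloring: color 1: [3, 8, 11]; color 2: [7, 9]; color 3: [4, 5, 6, 10].
(χ(G) = 3 ≤ 3.)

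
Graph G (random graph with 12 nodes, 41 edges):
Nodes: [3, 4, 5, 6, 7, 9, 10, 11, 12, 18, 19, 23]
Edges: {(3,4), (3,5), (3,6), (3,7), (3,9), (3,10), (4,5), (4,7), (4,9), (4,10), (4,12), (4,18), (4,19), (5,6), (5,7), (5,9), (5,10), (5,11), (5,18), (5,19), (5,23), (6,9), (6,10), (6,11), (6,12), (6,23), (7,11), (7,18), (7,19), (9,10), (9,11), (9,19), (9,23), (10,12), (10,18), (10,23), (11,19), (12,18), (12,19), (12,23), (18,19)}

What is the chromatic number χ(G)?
χ(G) = 5

Clique number ω(G) = 5 (lower bound: χ ≥ ω).
The clique on [3, 4, 5, 9, 10] has size 5, forcing χ ≥ 5, and the coloring below uses 5 colors, so χ(G) = 5.
A valid 5-coloring: color 1: [5, 12]; color 2: [4, 6]; color 3: [7, 9]; color 4: [10, 19]; color 5: [3, 11, 18, 23].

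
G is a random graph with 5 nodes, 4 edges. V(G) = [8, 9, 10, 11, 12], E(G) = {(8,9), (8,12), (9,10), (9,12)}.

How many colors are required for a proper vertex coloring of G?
Clique number ω(G) = 3 (lower bound: χ ≥ ω).
The clique on [8, 9, 12] has size 3, forcing χ ≥ 3, and the coloring below uses 3 colors, so χ(G) = 3.
A valid 3-coloring: color 1: [9, 11]; color 2: [10, 12]; color 3: [8].

χ(G) = 3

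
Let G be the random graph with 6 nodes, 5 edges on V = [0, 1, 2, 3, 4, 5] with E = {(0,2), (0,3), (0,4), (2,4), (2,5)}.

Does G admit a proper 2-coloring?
The clique on vertices [0, 2, 4] has size 3 > 2, so it alone needs 3 colors.

No, G is not 2-colorable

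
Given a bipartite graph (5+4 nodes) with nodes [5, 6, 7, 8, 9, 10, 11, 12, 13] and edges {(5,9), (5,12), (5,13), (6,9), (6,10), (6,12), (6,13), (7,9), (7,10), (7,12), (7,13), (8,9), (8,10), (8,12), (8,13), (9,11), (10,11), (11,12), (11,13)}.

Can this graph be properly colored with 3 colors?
Yes, G is 3-colorable

A valid 3-coloring: color 1: [9, 10, 12, 13]; color 2: [5, 6, 7, 8, 11].
(χ(G) = 2 ≤ 3.)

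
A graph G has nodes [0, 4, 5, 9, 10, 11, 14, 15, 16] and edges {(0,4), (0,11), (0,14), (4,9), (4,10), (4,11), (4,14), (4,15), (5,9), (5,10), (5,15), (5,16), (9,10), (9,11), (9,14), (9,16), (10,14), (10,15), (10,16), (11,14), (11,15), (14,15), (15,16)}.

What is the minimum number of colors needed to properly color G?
χ(G) = 4

Clique number ω(G) = 4 (lower bound: χ ≥ ω).
The clique on [5, 9, 10, 16] has size 4, forcing χ ≥ 4, and the coloring below uses 4 colors, so χ(G) = 4.
A valid 4-coloring: color 1: [10, 11]; color 2: [0, 9, 15]; color 3: [5, 14]; color 4: [4, 16].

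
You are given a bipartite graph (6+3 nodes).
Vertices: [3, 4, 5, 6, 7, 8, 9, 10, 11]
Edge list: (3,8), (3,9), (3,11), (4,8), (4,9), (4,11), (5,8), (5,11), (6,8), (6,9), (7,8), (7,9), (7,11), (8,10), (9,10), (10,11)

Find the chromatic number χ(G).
χ(G) = 2

Clique number ω(G) = 2 (lower bound: χ ≥ ω).
The graph is bipartite (no odd cycle), so 2 colors suffice: χ(G) = 2.
A valid 2-coloring: color 1: [8, 9, 11]; color 2: [3, 4, 5, 6, 7, 10].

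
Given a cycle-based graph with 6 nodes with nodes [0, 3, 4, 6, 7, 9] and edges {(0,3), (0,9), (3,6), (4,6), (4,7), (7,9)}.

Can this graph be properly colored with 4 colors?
A valid 4-coloring: color 1: [3, 4, 9]; color 2: [0, 6, 7].
(χ(G) = 2 ≤ 4.)

Yes, G is 4-colorable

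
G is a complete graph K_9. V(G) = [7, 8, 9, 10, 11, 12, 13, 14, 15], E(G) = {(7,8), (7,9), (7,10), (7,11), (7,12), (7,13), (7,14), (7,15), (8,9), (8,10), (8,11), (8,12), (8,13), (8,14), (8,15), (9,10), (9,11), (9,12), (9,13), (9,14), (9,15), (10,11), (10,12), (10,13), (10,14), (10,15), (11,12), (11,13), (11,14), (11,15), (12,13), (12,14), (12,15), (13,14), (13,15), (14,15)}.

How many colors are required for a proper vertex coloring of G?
Clique number ω(G) = 9 (lower bound: χ ≥ ω).
The clique on [7, 8, 9, 10, 11, 12, 13, 14, 15] has size 9, forcing χ ≥ 9, and the coloring below uses 9 colors, so χ(G) = 9.
A valid 9-coloring: color 1: [8]; color 2: [15]; color 3: [10]; color 4: [7]; color 5: [11]; color 6: [12]; color 7: [14]; color 8: [9]; color 9: [13].

χ(G) = 9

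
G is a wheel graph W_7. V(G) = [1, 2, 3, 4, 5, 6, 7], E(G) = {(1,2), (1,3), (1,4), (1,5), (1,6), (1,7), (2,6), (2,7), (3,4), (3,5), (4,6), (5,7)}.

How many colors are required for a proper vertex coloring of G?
Clique number ω(G) = 3 (lower bound: χ ≥ ω).
The clique on [1, 2, 6] has size 3, forcing χ ≥ 3, and the coloring below uses 3 colors, so χ(G) = 3.
A valid 3-coloring: color 1: [1]; color 2: [2, 4, 5]; color 3: [3, 6, 7].

χ(G) = 3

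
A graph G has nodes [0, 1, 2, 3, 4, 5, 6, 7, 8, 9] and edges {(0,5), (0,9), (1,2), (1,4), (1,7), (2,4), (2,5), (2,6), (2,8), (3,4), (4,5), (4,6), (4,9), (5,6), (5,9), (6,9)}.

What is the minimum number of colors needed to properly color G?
χ(G) = 4

Clique number ω(G) = 4 (lower bound: χ ≥ ω).
The clique on [4, 5, 6, 9] has size 4, forcing χ ≥ 4, and the coloring below uses 4 colors, so χ(G) = 4.
A valid 4-coloring: color 1: [0, 4, 7, 8]; color 2: [2, 3, 9]; color 3: [1, 5]; color 4: [6].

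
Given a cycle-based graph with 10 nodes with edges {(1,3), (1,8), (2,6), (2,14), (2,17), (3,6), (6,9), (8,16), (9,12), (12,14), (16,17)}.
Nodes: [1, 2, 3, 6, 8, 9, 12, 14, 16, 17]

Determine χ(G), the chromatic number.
Clique number ω(G) = 2 (lower bound: χ ≥ ω).
Odd cycle [9, 12, 14, 2, 6] needs 3 colors (χ ≥ 3).
The coloring below uses 3 colors, so χ(G) = 3.
A valid 3-coloring: color 1: [1, 6, 12, 17]; color 2: [2, 3, 9, 16]; color 3: [8, 14].

χ(G) = 3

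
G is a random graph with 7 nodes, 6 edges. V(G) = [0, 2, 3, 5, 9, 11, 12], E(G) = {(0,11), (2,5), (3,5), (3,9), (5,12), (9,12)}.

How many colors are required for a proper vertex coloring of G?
Clique number ω(G) = 2 (lower bound: χ ≥ ω).
The graph is bipartite (no odd cycle), so 2 colors suffice: χ(G) = 2.
A valid 2-coloring: color 1: [5, 9, 11]; color 2: [0, 2, 3, 12].

χ(G) = 2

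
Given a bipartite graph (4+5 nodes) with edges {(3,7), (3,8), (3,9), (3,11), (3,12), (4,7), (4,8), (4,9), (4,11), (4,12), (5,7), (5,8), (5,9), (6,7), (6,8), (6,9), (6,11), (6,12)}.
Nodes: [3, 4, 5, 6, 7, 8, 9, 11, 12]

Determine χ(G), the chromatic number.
Clique number ω(G) = 2 (lower bound: χ ≥ ω).
The graph is bipartite (no odd cycle), so 2 colors suffice: χ(G) = 2.
A valid 2-coloring: color 1: [3, 4, 5, 6]; color 2: [7, 8, 9, 11, 12].

χ(G) = 2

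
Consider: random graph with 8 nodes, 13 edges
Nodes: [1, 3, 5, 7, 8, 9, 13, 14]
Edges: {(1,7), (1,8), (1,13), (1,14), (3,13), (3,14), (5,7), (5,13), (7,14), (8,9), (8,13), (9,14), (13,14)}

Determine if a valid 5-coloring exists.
A valid 5-coloring: color 1: [5, 8, 14]; color 2: [7, 9, 13]; color 3: [1, 3].
(χ(G) = 3 ≤ 5.)

Yes, G is 5-colorable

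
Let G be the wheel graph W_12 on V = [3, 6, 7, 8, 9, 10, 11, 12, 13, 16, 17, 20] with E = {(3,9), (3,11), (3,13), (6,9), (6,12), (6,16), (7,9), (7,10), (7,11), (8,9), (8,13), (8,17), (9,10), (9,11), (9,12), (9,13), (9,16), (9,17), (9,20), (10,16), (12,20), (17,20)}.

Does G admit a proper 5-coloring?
Yes, G is 5-colorable

A valid 5-coloring: color 1: [9]; color 2: [3, 7, 8, 16, 20]; color 3: [10, 11, 12, 13, 17]; color 4: [6].
(χ(G) = 4 ≤ 5.)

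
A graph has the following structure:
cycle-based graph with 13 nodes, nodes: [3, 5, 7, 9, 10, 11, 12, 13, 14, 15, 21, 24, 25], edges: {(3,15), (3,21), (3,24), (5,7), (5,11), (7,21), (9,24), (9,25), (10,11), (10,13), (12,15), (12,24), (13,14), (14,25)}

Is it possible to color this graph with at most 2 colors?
No, G is not 2-colorable

Odd cycle [7, 5, 11, 10, 13, 14, 25, 9, 24, 3, 21] needs 3 colors (χ ≥ 3).
Hence χ(G) ≥ 3 > 2, so no proper 2-coloring exists.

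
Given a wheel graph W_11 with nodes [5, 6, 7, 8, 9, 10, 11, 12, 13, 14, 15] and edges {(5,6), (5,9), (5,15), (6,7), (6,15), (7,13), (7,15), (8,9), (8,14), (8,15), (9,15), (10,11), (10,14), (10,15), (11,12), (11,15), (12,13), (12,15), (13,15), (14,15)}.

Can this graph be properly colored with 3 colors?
A valid 3-coloring: color 1: [15]; color 2: [6, 9, 11, 13, 14]; color 3: [5, 7, 8, 10, 12].
(χ(G) = 3 ≤ 3.)

Yes, G is 3-colorable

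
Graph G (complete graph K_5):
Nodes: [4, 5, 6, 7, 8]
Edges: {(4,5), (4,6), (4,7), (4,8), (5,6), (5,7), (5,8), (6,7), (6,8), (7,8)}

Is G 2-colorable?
The clique on vertices [4, 5, 6, 7, 8] has size 5 > 2, so it alone needs 5 colors.

No, G is not 2-colorable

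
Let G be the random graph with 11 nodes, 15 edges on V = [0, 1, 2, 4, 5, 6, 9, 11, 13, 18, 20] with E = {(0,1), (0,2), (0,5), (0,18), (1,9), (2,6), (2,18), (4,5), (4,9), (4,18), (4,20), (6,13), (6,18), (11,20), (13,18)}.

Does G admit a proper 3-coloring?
A valid 3-coloring: color 1: [1, 5, 18, 20]; color 2: [0, 4, 6, 11]; color 3: [2, 9, 13].
(χ(G) = 3 ≤ 3.)

Yes, G is 3-colorable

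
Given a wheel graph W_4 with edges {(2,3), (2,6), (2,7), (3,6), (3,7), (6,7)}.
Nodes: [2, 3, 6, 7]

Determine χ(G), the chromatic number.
Clique number ω(G) = 4 (lower bound: χ ≥ ω).
The clique on [2, 3, 6, 7] has size 4, forcing χ ≥ 4, and the coloring below uses 4 colors, so χ(G) = 4.
A valid 4-coloring: color 1: [7]; color 2: [2]; color 3: [3]; color 4: [6].

χ(G) = 4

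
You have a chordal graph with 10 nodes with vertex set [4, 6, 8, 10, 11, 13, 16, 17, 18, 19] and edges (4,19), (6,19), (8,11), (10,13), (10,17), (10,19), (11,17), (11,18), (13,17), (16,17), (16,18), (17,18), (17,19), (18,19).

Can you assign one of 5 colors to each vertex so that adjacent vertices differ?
Yes, G is 5-colorable

A valid 5-coloring: color 1: [4, 6, 8, 17]; color 2: [11, 13, 16, 19]; color 3: [10, 18].
(χ(G) = 3 ≤ 5.)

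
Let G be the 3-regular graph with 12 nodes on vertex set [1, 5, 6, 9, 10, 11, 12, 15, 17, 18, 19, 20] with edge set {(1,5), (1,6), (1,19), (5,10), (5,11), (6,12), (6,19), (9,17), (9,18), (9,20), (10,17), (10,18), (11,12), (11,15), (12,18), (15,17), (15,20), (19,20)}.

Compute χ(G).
Clique number ω(G) = 3 (lower bound: χ ≥ ω).
The clique on [1, 6, 19] has size 3, forcing χ ≥ 3, and the coloring below uses 3 colors, so χ(G) = 3.
A valid 3-coloring: color 1: [5, 9, 12, 15, 19]; color 2: [6, 10, 11, 20]; color 3: [1, 17, 18].

χ(G) = 3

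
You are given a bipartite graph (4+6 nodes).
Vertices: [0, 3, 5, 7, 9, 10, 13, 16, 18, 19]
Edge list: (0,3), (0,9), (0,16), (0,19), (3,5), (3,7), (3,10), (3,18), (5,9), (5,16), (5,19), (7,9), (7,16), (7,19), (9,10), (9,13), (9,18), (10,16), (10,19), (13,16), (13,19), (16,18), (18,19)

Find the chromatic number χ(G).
χ(G) = 2

Clique number ω(G) = 2 (lower bound: χ ≥ ω).
The graph is bipartite (no odd cycle), so 2 colors suffice: χ(G) = 2.
A valid 2-coloring: color 1: [3, 9, 16, 19]; color 2: [0, 5, 7, 10, 13, 18].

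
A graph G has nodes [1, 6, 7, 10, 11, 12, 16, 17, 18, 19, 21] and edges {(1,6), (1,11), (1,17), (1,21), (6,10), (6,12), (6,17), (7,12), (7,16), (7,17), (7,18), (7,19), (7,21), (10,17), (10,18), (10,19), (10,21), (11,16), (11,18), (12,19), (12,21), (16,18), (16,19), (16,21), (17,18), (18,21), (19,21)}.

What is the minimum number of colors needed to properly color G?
Clique number ω(G) = 4 (lower bound: χ ≥ ω).
The clique on [7, 16, 18, 21] has size 4, forcing χ ≥ 4, and the coloring below uses 4 colors, so χ(G) = 4.
A valid 4-coloring: color 1: [11, 17, 21]; color 2: [6, 7]; color 3: [1, 18, 19]; color 4: [10, 12, 16].

χ(G) = 4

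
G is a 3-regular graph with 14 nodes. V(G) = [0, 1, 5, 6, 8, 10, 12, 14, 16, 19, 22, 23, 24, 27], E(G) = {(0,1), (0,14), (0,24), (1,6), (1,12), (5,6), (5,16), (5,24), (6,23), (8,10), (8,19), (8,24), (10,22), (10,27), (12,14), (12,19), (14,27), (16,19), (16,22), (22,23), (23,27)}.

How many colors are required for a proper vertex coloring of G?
Clique number ω(G) = 2 (lower bound: χ ≥ ω).
Odd cycle [12, 14, 0, 24, 5, 16, 19] needs 3 colors (χ ≥ 3).
The coloring below uses 3 colors, so χ(G) = 3.
A valid 3-coloring: color 1: [0, 6, 8, 12, 16, 27]; color 2: [1, 14, 19, 22, 24]; color 3: [5, 10, 23].

χ(G) = 3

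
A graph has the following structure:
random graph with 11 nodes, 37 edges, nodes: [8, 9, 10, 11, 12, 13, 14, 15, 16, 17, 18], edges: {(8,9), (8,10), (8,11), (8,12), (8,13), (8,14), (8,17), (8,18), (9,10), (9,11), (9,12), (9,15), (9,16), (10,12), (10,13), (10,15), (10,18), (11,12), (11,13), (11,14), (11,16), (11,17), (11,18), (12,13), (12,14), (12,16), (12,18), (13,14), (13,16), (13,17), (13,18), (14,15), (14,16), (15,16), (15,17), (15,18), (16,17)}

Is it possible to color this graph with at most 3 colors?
The clique on vertices [8, 10, 12, 13, 18] has size 5 > 3, so it alone needs 5 colors.

No, G is not 3-colorable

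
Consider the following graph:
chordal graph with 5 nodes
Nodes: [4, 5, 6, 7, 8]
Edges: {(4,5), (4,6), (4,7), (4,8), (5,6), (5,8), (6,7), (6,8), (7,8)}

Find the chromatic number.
Clique number ω(G) = 4 (lower bound: χ ≥ ω).
The clique on [4, 5, 6, 8] has size 4, forcing χ ≥ 4, and the coloring below uses 4 colors, so χ(G) = 4.
A valid 4-coloring: color 1: [6]; color 2: [4]; color 3: [8]; color 4: [5, 7].

χ(G) = 4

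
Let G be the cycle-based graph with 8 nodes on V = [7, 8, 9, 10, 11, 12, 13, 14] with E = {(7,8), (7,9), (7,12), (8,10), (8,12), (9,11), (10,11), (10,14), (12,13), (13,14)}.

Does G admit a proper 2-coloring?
The clique on vertices [7, 8, 12] has size 3 > 2, so it alone needs 3 colors.

No, G is not 2-colorable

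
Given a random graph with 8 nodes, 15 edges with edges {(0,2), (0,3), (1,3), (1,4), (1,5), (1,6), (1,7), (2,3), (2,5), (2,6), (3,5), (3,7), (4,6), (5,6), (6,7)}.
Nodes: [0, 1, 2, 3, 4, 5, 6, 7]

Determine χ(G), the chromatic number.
χ(G) = 3

Clique number ω(G) = 3 (lower bound: χ ≥ ω).
The clique on [0, 2, 3] has size 3, forcing χ ≥ 3, and the coloring below uses 3 colors, so χ(G) = 3.
A valid 3-coloring: color 1: [3, 6]; color 2: [1, 2]; color 3: [0, 4, 5, 7].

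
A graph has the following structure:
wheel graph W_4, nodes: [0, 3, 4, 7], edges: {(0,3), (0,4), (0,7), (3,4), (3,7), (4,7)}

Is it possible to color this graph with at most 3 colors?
No, G is not 3-colorable

The clique on vertices [0, 3, 4, 7] has size 4 > 3, so it alone needs 4 colors.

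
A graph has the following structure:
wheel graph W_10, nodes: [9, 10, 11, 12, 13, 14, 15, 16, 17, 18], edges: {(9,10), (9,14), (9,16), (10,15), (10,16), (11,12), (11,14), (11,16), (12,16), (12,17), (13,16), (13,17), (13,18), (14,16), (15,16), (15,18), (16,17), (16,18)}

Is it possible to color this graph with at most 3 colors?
No, G is not 3-colorable

Odd cycle [10, 15, 18, 13, 17, 12, 11, 14, 9] needs 3 colors (χ ≥ 3).
Vertex 16 is adjacent to every vertex of [9, 10, 11, 12, 13, 14, 15, 17, 18], which already need 3 colors among themselves, so 16 needs a new color (χ ≥ 4).
Hence χ(G) ≥ 4 > 3, so no proper 3-coloring exists.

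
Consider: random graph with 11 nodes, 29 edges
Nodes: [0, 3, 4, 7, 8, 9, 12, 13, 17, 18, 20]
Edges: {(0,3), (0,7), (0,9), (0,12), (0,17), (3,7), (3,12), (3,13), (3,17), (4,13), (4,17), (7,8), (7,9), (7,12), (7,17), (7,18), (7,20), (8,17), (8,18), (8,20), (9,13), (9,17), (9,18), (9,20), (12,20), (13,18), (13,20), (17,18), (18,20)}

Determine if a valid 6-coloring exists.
Yes, G is 6-colorable

A valid 6-coloring: color 1: [7, 13]; color 2: [17, 20]; color 3: [0, 4, 18]; color 4: [8, 9, 12]; color 5: [3].
(χ(G) = 5 ≤ 6.)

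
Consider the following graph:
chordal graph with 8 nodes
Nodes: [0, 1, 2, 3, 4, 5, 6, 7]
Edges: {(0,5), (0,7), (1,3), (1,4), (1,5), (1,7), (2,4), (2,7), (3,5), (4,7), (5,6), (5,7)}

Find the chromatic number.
χ(G) = 3

Clique number ω(G) = 3 (lower bound: χ ≥ ω).
The clique on [2, 4, 7] has size 3, forcing χ ≥ 3, and the coloring below uses 3 colors, so χ(G) = 3.
A valid 3-coloring: color 1: [4, 5]; color 2: [3, 6, 7]; color 3: [0, 1, 2].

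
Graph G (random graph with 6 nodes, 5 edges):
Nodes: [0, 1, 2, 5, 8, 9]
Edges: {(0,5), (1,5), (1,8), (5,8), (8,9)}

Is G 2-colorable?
The clique on vertices [1, 5, 8] has size 3 > 2, so it alone needs 3 colors.

No, G is not 2-colorable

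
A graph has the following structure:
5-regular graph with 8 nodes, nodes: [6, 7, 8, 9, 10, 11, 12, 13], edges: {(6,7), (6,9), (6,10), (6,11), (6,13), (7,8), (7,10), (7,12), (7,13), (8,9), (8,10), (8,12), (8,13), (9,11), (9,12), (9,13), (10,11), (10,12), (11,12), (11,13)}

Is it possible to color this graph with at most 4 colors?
Yes, G is 4-colorable

A valid 4-coloring: color 1: [9, 10]; color 2: [6, 8]; color 3: [7, 11]; color 4: [12, 13].
(χ(G) = 4 ≤ 4.)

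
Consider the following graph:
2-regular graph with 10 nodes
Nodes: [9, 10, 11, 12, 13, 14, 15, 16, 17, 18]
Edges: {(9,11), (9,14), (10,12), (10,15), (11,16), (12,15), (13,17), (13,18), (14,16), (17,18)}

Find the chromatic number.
Clique number ω(G) = 3 (lower bound: χ ≥ ω).
The clique on [10, 12, 15] has size 3, forcing χ ≥ 3, and the coloring below uses 3 colors, so χ(G) = 3.
A valid 3-coloring: color 1: [9, 12, 13, 16]; color 2: [10, 11, 14, 18]; color 3: [15, 17].

χ(G) = 3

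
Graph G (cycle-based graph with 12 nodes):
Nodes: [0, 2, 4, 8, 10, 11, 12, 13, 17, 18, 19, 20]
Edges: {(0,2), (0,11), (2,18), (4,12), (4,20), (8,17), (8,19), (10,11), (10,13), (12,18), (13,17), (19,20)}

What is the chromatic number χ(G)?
Clique number ω(G) = 2 (lower bound: χ ≥ ω).
The graph is bipartite (no odd cycle), so 2 colors suffice: χ(G) = 2.
A valid 2-coloring: color 1: [2, 8, 11, 12, 13, 20]; color 2: [0, 4, 10, 17, 18, 19].

χ(G) = 2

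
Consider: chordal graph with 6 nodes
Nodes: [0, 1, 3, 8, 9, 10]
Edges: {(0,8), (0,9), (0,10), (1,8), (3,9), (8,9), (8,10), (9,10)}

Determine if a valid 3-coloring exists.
The clique on vertices [0, 8, 9, 10] has size 4 > 3, so it alone needs 4 colors.

No, G is not 3-colorable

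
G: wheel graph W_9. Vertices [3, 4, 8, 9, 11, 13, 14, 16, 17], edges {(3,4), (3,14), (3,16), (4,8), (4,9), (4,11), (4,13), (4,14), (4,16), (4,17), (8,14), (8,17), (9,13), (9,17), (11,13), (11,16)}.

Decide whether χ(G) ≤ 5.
Yes, G is 5-colorable

A valid 5-coloring: color 1: [4]; color 2: [13, 14, 16, 17]; color 3: [3, 8, 9, 11].
(χ(G) = 3 ≤ 5.)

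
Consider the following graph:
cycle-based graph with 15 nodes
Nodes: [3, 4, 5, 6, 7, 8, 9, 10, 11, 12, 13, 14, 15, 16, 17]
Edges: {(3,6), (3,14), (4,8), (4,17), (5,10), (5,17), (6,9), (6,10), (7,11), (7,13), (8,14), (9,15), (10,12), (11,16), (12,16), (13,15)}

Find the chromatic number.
χ(G) = 3

Clique number ω(G) = 2 (lower bound: χ ≥ ω).
Odd cycle [9, 15, 13, 7, 11, 16, 12, 10, 6] needs 3 colors (χ ≥ 3).
The coloring below uses 3 colors, so χ(G) = 3.
A valid 3-coloring: color 1: [4, 5, 6, 7, 14, 15, 16]; color 2: [3, 8, 9, 10, 11, 13, 17]; color 3: [12].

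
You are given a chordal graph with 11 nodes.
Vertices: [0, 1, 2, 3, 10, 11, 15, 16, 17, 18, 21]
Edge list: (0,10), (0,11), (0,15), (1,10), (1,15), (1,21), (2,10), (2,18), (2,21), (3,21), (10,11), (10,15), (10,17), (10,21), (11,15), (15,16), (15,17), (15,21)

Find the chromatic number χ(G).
Clique number ω(G) = 4 (lower bound: χ ≥ ω).
The clique on [0, 10, 11, 15] has size 4, forcing χ ≥ 4, and the coloring below uses 4 colors, so χ(G) = 4.
A valid 4-coloring: color 1: [2, 3, 15]; color 2: [10, 16, 18]; color 3: [0, 17, 21]; color 4: [1, 11].

χ(G) = 4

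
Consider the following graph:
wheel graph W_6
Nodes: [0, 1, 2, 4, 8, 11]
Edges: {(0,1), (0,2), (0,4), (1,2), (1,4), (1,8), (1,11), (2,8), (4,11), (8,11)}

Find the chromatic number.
χ(G) = 4

Clique number ω(G) = 3 (lower bound: χ ≥ ω).
Odd cycle [8, 11, 4, 0, 2] needs 3 colors (χ ≥ 3).
Vertex 1 is adjacent to every vertex of [0, 2, 4, 8, 11], which already need 3 colors among themselves, so 1 needs a new color (χ ≥ 4).
The coloring below uses 4 colors, so χ(G) = 4.
A valid 4-coloring: color 1: [1]; color 2: [0, 8]; color 3: [2, 11]; color 4: [4].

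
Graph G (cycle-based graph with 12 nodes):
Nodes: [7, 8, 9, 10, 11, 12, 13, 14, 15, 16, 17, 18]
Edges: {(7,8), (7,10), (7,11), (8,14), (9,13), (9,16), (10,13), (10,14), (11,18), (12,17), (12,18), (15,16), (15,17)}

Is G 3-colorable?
A valid 3-coloring: color 1: [7, 13, 14, 16, 17, 18]; color 2: [8, 9, 10, 11, 12, 15].
(χ(G) = 2 ≤ 3.)

Yes, G is 3-colorable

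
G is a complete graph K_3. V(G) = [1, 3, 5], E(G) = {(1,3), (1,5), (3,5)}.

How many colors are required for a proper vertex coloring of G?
χ(G) = 3

Clique number ω(G) = 3 (lower bound: χ ≥ ω).
The clique on [1, 3, 5] has size 3, forcing χ ≥ 3, and the coloring below uses 3 colors, so χ(G) = 3.
A valid 3-coloring: color 1: [5]; color 2: [1]; color 3: [3].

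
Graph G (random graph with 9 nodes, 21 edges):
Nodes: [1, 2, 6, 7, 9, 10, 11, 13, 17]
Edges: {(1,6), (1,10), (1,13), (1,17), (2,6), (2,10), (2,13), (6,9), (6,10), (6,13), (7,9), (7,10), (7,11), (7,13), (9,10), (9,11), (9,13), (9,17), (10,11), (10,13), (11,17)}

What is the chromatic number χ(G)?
Clique number ω(G) = 4 (lower bound: χ ≥ ω).
The clique on [7, 9, 10, 11] has size 4, forcing χ ≥ 4, and the coloring below uses 4 colors, so χ(G) = 4.
A valid 4-coloring: color 1: [10, 17]; color 2: [11, 13]; color 3: [1, 2, 9]; color 4: [6, 7].

χ(G) = 4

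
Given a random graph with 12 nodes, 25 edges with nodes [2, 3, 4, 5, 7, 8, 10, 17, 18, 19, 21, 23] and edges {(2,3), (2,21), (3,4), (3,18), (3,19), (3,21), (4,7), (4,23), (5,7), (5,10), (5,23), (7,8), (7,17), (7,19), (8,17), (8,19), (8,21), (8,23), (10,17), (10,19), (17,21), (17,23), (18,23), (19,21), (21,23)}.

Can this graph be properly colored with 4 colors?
A valid 4-coloring: color 1: [7, 10, 18, 21]; color 2: [2, 19, 23]; color 3: [3, 5, 17]; color 4: [4, 8].
(χ(G) = 4 ≤ 4.)

Yes, G is 4-colorable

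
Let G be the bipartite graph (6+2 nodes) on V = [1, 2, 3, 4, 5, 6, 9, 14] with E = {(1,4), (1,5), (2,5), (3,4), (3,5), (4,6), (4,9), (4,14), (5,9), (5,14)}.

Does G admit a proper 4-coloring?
A valid 4-coloring: color 1: [4, 5]; color 2: [1, 2, 3, 6, 9, 14].
(χ(G) = 2 ≤ 4.)

Yes, G is 4-colorable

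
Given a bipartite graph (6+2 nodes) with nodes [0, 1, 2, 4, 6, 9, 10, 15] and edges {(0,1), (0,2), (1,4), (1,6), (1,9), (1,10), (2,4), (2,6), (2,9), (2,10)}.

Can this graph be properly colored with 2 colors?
Yes, G is 2-colorable

A valid 2-coloring: color 1: [1, 2, 15]; color 2: [0, 4, 6, 9, 10].
(χ(G) = 2 ≤ 2.)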